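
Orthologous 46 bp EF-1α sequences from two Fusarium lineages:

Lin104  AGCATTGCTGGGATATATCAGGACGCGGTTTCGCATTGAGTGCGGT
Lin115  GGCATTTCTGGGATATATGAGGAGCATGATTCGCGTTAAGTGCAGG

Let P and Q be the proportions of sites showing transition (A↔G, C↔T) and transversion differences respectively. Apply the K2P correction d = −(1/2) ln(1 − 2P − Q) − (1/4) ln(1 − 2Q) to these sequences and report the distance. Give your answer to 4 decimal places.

Mismatches occur at site 1 (A/G, transition), site 7 (G/T, transversion), site 19 (C/G, transversion), site 24 (C/G, transversion), site 25 (G/C, transversion), site 26 (C/A, transversion), site 27 (G/T, transversion), site 29 (T/A, transversion), site 35 (A/G, transition), site 38 (G/A, transition), site 44 (G/A, transition), site 46 (T/G, transversion).
Of the 12 differences, 4 transitions and 8 transversions over 46 sites: P = 4/46 = 0.086957, Q = 8/46 = 0.173913.
d = −0.5·ln(0.652173) − 0.25·ln(0.652174) = −0.5·(-0.427445) − 0.25·(-0.427444) = 0.3206.

0.3206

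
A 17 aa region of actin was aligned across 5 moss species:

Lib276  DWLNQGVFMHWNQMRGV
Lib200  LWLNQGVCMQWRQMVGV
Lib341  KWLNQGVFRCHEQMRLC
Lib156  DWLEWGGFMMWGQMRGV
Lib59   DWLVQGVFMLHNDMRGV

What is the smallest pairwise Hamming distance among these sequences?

4

Pairwise Hamming distances:
  Lib276 vs Lib200: 5
  Lib276 vs Lib341: 7
  Lib276 vs Lib156: 5
  Lib276 vs Lib59: 4
  Lib200 vs Lib341: 9
  Lib200 vs Lib156: 8
  Lib200 vs Lib59: 8
  Lib341 vs Lib156: 10
  Lib341 vs Lib59: 8
  Lib156 vs Lib59: 7
The smallest is 4, between Lib276 and Lib59.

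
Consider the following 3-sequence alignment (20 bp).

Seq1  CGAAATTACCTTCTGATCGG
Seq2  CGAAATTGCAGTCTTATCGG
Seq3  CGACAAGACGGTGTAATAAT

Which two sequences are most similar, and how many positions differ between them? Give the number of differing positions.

4

Pairwise Hamming distances:
  Seq1 vs Seq2: 4
  Seq1 vs Seq3: 10
  Seq2 vs Seq3: 10
The smallest is 4, between Seq1 and Seq2.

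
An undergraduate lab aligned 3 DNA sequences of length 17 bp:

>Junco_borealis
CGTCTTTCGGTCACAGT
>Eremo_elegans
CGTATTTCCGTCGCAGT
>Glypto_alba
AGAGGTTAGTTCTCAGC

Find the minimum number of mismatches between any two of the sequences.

Pairwise Hamming distances:
  Junco_borealis vs Eremo_elegans: 3
  Junco_borealis vs Glypto_alba: 8
  Eremo_elegans vs Glypto_alba: 9
The smallest is 3, between Junco_borealis and Eremo_elegans.

3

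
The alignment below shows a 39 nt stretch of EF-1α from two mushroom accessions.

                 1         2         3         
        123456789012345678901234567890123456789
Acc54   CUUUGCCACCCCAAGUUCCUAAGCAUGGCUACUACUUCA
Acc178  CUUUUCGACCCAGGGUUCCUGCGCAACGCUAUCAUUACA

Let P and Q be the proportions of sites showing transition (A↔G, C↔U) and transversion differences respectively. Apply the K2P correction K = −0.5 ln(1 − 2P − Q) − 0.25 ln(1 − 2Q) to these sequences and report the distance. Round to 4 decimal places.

0.4451

The sequences differ at positions 5 (G/U, transversion), 7 (C/G, transversion), 12 (C/A, transversion), 13 (A/G, transition), 14 (A/G, transition), 21 (A/G, transition), 22 (A/C, transversion), 26 (U/A, transversion), 27 (G/C, transversion), 32 (C/U, transition), 33 (U/C, transition), 35 (C/U, transition), 37 (U/A, transversion).
Of the 13 differences, 6 transitions and 7 transversions over 39 sites: P = 6/39 = 0.153846, Q = 7/39 = 0.179487.
d = −0.5·ln(0.512821) − 0.25·ln(0.641026) = −0.5·(-0.667828) − 0.25·(-0.444685) = 0.4451.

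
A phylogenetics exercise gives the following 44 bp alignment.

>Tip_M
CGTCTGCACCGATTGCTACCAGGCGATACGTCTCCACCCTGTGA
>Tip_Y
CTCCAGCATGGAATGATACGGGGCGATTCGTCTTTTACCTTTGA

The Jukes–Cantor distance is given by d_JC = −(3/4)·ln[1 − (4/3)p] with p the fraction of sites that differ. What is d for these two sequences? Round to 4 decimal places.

0.4546

Differing sites — 2:G/T; 3:T/C; 5:T/A; 9:C/T; 10:C/G; 13:T/A; 16:C/A; 20:C/G; 21:A/G; 28:A/T; 34:C/T; 35:C/T; 36:A/T; 37:C/A; 41:G/T.
p = 15/44 = 0.340909.
d = −0.75 · ln(1 − (4/3)·0.340909) = −0.75 · ln(0.545455) = −0.75 · (-0.606135) = 0.4546.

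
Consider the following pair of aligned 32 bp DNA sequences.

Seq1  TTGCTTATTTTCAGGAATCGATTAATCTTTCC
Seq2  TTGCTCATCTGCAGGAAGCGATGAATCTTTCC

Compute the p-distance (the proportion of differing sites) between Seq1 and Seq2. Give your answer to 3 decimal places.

0.156

Mismatches occur at site 6 (T/C), site 9 (T/C), site 11 (T/G), site 18 (T/G), site 23 (T/G).
There are 5 differences over 32 sites, so p = 5/32 = 0.156.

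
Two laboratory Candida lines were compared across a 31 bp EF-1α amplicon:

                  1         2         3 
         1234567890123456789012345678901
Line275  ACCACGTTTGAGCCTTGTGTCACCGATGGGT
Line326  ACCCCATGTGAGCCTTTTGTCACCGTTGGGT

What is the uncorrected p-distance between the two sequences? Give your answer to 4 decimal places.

0.1613

Differing sites — 4:A/C; 6:G/A; 8:T/G; 17:G/T; 26:A/T.
There are 5 differences over 31 sites, so p = 5/31 = 0.1613.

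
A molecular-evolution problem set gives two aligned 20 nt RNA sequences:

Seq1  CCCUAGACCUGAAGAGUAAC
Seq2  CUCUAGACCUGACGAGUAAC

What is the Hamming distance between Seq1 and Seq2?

2

Mismatches occur at site 2 (C↔U), site 13 (A↔C).
That gives 2 mismatches out of 20 aligned sites, so the Hamming distance is 2.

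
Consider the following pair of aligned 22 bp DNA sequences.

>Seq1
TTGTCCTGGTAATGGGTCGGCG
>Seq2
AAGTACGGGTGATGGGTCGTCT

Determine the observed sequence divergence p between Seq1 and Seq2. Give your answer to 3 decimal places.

0.318

Mismatches occur at site 1 (T↔A), site 2 (T↔A), site 5 (C↔A), site 7 (T↔G), site 11 (A↔G), site 20 (G↔T), site 22 (G↔T).
There are 7 differences over 22 sites, so p = 7/22 = 0.318.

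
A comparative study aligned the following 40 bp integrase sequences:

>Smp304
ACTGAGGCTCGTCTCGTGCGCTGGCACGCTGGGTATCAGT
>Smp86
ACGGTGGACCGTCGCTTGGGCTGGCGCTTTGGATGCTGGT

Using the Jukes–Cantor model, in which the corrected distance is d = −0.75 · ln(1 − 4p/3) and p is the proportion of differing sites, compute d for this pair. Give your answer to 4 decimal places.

Mismatches occur at site 3 (T/G), site 5 (A/T), site 8 (C/A), site 9 (T/C), site 14 (T/G), site 16 (G/T), site 19 (C/G), site 26 (A/G), site 28 (G/T), site 29 (C/T), site 33 (G/A), site 35 (A/G), site 36 (T/C), site 37 (C/T), site 38 (A/G).
p = 15/40 = 0.375000.
d = −0.75 · ln(1 − (4/3)·0.375000) = −0.75 · ln(0.500000) = −0.75 · (-0.693147) = 0.5199.

0.5199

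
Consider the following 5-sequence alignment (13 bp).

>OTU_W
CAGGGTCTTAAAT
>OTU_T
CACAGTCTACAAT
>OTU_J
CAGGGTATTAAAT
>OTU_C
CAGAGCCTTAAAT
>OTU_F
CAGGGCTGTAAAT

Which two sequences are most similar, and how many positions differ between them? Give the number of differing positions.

Pairwise Hamming distances:
  OTU_W vs OTU_T: 4
  OTU_W vs OTU_J: 1
  OTU_W vs OTU_C: 2
  OTU_W vs OTU_F: 3
  OTU_T vs OTU_J: 5
  OTU_T vs OTU_C: 4
  OTU_T vs OTU_F: 7
  OTU_J vs OTU_C: 3
  OTU_J vs OTU_F: 3
  OTU_C vs OTU_F: 3
The smallest is 1, between OTU_W and OTU_J.

1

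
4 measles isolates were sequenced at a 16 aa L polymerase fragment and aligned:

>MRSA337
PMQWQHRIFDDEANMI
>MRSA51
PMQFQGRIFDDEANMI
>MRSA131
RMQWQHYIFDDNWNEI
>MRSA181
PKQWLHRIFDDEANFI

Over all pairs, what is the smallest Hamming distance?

Pairwise Hamming distances:
  MRSA337 vs MRSA51: 2
  MRSA337 vs MRSA131: 5
  MRSA337 vs MRSA181: 3
  MRSA51 vs MRSA131: 7
  MRSA51 vs MRSA181: 5
  MRSA131 vs MRSA181: 7
The smallest is 2, between MRSA337 and MRSA51.

2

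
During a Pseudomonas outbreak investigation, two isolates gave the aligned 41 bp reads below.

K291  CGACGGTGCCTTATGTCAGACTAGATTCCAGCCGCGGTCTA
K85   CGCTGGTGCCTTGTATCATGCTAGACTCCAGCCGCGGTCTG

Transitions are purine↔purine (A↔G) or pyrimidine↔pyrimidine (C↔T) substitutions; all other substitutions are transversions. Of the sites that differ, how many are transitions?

Mismatches occur at site 3 (A→C, transversion), site 4 (C→T, transition), site 13 (A→G, transition), site 15 (G→A, transition), site 19 (G→T, transversion), site 20 (A→G, transition), site 26 (T→C, transition), site 41 (A→G, transition).
Of the 8 differences, 6 transitions and 2 transversions, so the answer is 6.

6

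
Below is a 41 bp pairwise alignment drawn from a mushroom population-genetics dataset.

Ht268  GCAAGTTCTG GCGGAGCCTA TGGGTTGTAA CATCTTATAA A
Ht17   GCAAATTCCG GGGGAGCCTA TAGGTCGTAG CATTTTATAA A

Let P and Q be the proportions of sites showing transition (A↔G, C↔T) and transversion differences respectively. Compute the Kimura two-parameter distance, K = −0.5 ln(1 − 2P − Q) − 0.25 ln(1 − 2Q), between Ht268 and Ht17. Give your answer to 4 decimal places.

The sequences differ at positions 5 (G/A, transition), 9 (T/C, transition), 12 (C/G, transversion), 22 (G/A, transition), 26 (T/C, transition), 30 (A/G, transition), 34 (C/T, transition).
Of the 7 differences, 6 transitions and 1 transversion over 41 sites: P = 6/41 = 0.146341, Q = 1/41 = 0.024390.
d = −0.5·ln(0.682928) − 0.25·ln(0.951220) = −0.5·(-0.381366) − 0.25·(-0.050010) = 0.2032.

0.2032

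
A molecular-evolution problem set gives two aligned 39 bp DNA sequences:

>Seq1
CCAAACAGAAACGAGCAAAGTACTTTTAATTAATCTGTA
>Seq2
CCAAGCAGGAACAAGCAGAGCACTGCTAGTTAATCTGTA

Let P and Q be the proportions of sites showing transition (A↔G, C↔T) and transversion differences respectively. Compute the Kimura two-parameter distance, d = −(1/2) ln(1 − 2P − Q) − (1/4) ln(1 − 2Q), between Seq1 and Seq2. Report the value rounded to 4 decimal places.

0.2559

Differing sites — 5:A/G (Ti); 9:A/G (Ti); 13:G/A (Ti); 18:A/G (Ti); 21:T/C (Ti); 25:T/G (Tv); 26:T/C (Ti); 29:A/G (Ti).
Of the 8 differences, 7 transitions and 1 transversion over 39 sites: P = 7/39 = 0.179487, Q = 1/39 = 0.025641.
d = −0.5·ln(0.615385) − 0.25·ln(0.948718) = −0.5·(-0.485507) − 0.25·(-0.052644) = 0.2559.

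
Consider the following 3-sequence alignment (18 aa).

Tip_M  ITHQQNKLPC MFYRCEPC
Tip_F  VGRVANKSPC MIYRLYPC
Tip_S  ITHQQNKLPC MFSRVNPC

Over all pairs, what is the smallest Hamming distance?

3

Pairwise Hamming distances:
  Tip_M vs Tip_F: 9
  Tip_M vs Tip_S: 3
  Tip_F vs Tip_S: 10
The smallest is 3, between Tip_M and Tip_S.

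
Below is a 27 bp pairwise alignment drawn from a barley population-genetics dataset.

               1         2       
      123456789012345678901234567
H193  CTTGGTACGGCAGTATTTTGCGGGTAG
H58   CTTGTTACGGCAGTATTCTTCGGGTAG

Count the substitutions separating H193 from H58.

Differing sites — 5:G/T; 18:T/C; 20:G/T.
That gives 3 mismatches out of 27 aligned sites, so the Hamming distance is 3.

3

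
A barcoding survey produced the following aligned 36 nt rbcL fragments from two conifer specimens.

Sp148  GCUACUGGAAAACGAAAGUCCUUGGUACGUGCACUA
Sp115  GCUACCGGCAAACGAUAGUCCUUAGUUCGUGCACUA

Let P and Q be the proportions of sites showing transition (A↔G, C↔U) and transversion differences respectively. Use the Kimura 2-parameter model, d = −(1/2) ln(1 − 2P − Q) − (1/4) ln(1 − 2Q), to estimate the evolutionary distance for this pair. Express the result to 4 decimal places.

The sequences differ at positions 6 (U/C, transition), 9 (A/C, transversion), 16 (A/U, transversion), 24 (G/A, transition), 27 (A/U, transversion).
Of the 5 differences, 2 transitions and 3 transversions over 36 sites: P = 2/36 = 0.055556, Q = 3/36 = 0.083333.
d = −0.5·ln(0.805555) − 0.25·ln(0.833334) = −0.5·(-0.216224) − 0.25·(-0.182321) = 0.1537.

0.1537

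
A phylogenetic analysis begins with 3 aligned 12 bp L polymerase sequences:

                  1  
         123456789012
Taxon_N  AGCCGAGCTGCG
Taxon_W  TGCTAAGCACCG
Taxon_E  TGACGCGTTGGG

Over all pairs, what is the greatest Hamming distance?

Pairwise Hamming distances:
  Taxon_N vs Taxon_W: 5
  Taxon_N vs Taxon_E: 5
  Taxon_W vs Taxon_E: 8
The largest is 8, between Taxon_W and Taxon_E.

8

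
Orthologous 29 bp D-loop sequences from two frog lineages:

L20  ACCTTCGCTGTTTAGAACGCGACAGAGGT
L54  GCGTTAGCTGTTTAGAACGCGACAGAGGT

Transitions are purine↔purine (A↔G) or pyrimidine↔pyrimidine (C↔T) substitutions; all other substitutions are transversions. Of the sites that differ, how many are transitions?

1

The sequences differ at positions 1 (A/G, transition), 3 (C/G, transversion), 6 (C/A, transversion).
Of the 3 differences, 1 transition and 2 transversions, so the answer is 1.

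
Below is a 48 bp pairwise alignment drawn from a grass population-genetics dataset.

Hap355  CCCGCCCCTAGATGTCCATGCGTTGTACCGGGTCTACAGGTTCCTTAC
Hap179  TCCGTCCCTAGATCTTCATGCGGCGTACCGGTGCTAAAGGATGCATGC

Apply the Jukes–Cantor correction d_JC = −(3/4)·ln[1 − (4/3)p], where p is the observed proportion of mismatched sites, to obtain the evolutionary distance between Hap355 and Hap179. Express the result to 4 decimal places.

Differing sites — 1:C/T; 5:C/T; 14:G/C; 16:C/T; 23:T/G; 24:T/C; 32:G/T; 33:T/G; 37:C/A; 41:T/A; 43:C/G; 45:T/A; 47:A/G.
p = 13/48 = 0.270833.
d = −0.75 · ln(1 − (4/3)·0.270833) = −0.75 · ln(0.638889) = −0.75 · (-0.448025) = 0.3360.

0.3360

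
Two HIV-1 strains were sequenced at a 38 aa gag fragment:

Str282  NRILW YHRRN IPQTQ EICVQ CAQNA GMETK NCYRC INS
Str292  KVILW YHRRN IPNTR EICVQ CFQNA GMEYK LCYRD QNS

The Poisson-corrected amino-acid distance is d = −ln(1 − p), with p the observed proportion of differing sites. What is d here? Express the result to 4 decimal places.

0.2703

Mismatches occur at site 1 (N/K), site 2 (R/V), site 13 (Q/N), site 15 (Q/R), site 22 (A/F), site 29 (T/Y), site 31 (N/L), site 35 (C/D), site 36 (I/Q).
p = 9/38 = 0.236842.
d = −ln(1 − 0.236842) = −ln(0.763158) = 0.2703.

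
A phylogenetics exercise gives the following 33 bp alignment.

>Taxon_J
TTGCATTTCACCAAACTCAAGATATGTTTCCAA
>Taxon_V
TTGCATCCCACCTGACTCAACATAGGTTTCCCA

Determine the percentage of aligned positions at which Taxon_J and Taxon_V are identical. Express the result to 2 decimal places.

78.79%

The sequences differ at positions 7 (T/C), 8 (T/C), 13 (A/T), 14 (A/G), 21 (G/C), 25 (T/G), 32 (A/C).
26 of the 33 sites match, so the percent identity is 26/33 × 100 = 78.79%.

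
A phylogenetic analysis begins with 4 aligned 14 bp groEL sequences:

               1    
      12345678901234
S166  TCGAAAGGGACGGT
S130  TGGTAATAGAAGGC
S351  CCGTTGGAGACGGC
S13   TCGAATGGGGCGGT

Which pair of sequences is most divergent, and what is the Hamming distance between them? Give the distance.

8

Pairwise Hamming distances:
  S166 vs S130: 6
  S166 vs S351: 6
  S166 vs S13: 2
  S130 vs S351: 6
  S130 vs S13: 8
  S351 vs S13: 7
The largest is 8, between S130 and S13.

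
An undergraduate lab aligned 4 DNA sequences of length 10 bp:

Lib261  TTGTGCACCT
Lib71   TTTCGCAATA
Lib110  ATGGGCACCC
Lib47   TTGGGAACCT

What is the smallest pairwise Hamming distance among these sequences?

2

Pairwise Hamming distances:
  Lib261 vs Lib71: 5
  Lib261 vs Lib110: 3
  Lib261 vs Lib47: 2
  Lib71 vs Lib110: 6
  Lib71 vs Lib47: 6
  Lib110 vs Lib47: 3
The smallest is 2, between Lib261 and Lib47.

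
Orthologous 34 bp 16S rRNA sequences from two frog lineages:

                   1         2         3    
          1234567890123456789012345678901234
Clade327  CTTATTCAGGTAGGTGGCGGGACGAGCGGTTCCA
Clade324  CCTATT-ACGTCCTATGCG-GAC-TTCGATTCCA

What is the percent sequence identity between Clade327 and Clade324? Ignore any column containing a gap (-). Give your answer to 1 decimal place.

67.7%

Excluding the 3 gap columns leaves 31 comparable sites.
Mismatches occur at site 2 (T↔C), site 9 (G↔C), site 12 (A↔C), site 13 (G↔C), site 14 (G↔T), site 15 (T↔A), site 16 (G↔T), site 25 (A↔T), site 26 (G↔T), site 29 (G↔A).
21 of the 31 comparable sites match, so the percent identity is 21/31 × 100 = 67.7%.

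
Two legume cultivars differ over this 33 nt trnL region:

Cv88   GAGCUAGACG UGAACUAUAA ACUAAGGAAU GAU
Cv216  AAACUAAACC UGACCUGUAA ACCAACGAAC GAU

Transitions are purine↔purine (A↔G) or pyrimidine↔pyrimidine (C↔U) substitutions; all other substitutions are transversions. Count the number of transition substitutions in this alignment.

6

The sequences differ at positions 1 (G/A, transition), 3 (G/A, transition), 7 (G/A, transition), 10 (G/C, transversion), 14 (A/C, transversion), 17 (A/G, transition), 23 (U/C, transition), 26 (G/C, transversion), 30 (U/C, transition).
Of the 9 differences, 6 transitions and 3 transversions, so the answer is 6.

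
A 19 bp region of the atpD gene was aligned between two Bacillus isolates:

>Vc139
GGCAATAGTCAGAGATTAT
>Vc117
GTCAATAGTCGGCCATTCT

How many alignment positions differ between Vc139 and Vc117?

5

Mismatches occur at site 2 (G→T), site 11 (A→G), site 13 (A→C), site 14 (G→C), site 18 (A→C).
That gives 5 mismatches out of 19 aligned sites, so the Hamming distance is 5.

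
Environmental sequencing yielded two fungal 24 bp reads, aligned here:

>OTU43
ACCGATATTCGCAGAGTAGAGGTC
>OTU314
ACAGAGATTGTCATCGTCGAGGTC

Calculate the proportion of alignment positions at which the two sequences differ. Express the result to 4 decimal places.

Mismatches occur at site 3 (C/A), site 6 (T/G), site 10 (C/G), site 11 (G/T), site 14 (G/T), site 15 (A/C), site 18 (A/C).
There are 7 differences over 24 sites, so p = 7/24 = 0.2917.

0.2917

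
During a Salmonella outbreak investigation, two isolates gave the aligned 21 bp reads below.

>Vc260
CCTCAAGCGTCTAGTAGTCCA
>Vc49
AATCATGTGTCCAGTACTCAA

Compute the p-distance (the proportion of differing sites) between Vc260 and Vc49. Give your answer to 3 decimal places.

0.333

Mismatches occur at site 1 (C/A), site 2 (C/A), site 6 (A/T), site 8 (C/T), site 12 (T/C), site 17 (G/C), site 20 (C/A).
There are 7 differences over 21 sites, so p = 7/21 = 0.333.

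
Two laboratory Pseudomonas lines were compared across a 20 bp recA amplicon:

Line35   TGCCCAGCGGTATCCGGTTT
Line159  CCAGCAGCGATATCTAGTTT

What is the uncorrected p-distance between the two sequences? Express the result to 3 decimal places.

0.350

Mismatches occur at site 1 (T↔C), site 2 (G↔C), site 3 (C↔A), site 4 (C↔G), site 10 (G↔A), site 15 (C↔T), site 16 (G↔A).
There are 7 differences over 20 sites, so p = 7/20 = 0.350.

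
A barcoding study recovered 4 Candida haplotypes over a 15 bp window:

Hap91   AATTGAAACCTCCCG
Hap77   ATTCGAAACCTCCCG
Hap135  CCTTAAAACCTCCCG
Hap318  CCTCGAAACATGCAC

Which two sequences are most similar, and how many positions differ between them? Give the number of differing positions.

Pairwise Hamming distances:
  Hap91 vs Hap77: 2
  Hap91 vs Hap135: 3
  Hap91 vs Hap318: 7
  Hap77 vs Hap135: 4
  Hap77 vs Hap318: 6
  Hap135 vs Hap318: 6
The smallest is 2, between Hap91 and Hap77.

2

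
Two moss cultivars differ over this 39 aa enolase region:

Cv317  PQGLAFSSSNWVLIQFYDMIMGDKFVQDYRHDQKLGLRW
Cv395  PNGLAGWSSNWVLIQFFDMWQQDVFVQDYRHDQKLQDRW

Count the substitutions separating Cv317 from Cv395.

10

Mismatches occur at site 2 (Q↔N), site 6 (F↔G), site 7 (S↔W), site 17 (Y↔F), site 20 (I↔W), site 21 (M↔Q), site 22 (G↔Q), site 24 (K↔V), site 36 (G↔Q), site 37 (L↔D).
That gives 10 mismatches out of 39 aligned sites, so the Hamming distance is 10.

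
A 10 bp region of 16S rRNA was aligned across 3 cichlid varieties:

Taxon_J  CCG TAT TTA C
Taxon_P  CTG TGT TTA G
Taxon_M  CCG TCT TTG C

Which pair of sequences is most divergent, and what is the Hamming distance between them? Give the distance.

Pairwise Hamming distances:
  Taxon_J vs Taxon_P: 3
  Taxon_J vs Taxon_M: 2
  Taxon_P vs Taxon_M: 4
The largest is 4, between Taxon_P and Taxon_M.

4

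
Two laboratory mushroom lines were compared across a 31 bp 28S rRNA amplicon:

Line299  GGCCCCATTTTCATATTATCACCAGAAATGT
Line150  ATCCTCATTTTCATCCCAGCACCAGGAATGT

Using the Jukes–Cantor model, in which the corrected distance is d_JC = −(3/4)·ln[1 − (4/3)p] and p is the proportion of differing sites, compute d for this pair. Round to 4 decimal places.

Differing sites — 1:G/A; 2:G/T; 5:C/T; 15:A/C; 16:T/C; 17:T/C; 19:T/G; 26:A/G.
p = 8/31 = 0.258065.
d = −0.75 · ln(1 − (4/3)·0.258065) = −0.75 · ln(0.655913) = −0.75 · (-0.421727) = 0.3163.

0.3163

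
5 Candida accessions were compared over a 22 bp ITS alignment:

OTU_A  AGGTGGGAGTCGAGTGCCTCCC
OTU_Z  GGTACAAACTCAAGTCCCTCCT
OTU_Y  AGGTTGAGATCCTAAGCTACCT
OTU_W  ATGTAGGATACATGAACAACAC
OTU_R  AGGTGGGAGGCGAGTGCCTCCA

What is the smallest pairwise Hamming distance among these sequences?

2

Pairwise Hamming distances:
  OTU_A vs OTU_Z: 10
  OTU_A vs OTU_Y: 11
  OTU_A vs OTU_W: 11
  OTU_A vs OTU_R: 2
  OTU_Z vs OTU_Y: 14
  OTU_Z vs OTU_W: 16
  OTU_Z vs OTU_R: 11
  OTU_Y vs OTU_W: 12
  OTU_Y vs OTU_R: 12
  OTU_W vs OTU_R: 12
The smallest is 2, between OTU_A and OTU_R.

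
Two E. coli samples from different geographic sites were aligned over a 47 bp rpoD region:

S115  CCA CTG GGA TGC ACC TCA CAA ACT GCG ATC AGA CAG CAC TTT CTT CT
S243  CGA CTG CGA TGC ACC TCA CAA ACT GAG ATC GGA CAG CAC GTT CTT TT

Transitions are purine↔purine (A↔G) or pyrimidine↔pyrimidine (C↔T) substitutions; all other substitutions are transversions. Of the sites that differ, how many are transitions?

The sequences differ at positions 2 (C/G, transversion), 7 (G/C, transversion), 26 (C/A, transversion), 31 (A/G, transition), 40 (T/G, transversion), 46 (C/T, transition).
Of the 6 differences, 2 transitions and 4 transversions, so the answer is 2.

2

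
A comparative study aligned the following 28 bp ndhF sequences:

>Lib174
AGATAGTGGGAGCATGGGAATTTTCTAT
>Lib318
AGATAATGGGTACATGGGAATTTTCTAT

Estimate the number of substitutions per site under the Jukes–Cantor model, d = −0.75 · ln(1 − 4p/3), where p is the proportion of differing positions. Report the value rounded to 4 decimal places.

Mismatches occur at site 6 (G→A), site 11 (A→T), site 12 (G→A).
p = 3/28 = 0.107143.
d = −0.75 · ln(1 − (4/3)·0.107143) = −0.75 · ln(0.857143) = −0.75 · (-0.154151) = 0.1156.

0.1156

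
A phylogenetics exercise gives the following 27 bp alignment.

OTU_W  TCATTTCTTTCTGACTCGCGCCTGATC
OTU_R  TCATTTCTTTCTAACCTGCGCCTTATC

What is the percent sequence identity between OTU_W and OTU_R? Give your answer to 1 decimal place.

85.2%

The sequences differ at positions 13 (G/A), 16 (T/C), 17 (C/T), 24 (G/T).
23 of the 27 sites match, so the percent identity is 23/27 × 100 = 85.2%.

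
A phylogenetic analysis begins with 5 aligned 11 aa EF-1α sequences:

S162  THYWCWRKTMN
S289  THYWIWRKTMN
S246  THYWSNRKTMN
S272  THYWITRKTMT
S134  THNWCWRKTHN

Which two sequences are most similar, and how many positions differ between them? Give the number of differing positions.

1

Pairwise Hamming distances:
  S162 vs S289: 1
  S162 vs S246: 2
  S162 vs S272: 3
  S162 vs S134: 2
  S289 vs S246: 2
  S289 vs S272: 2
  S289 vs S134: 3
  S246 vs S272: 3
  S246 vs S134: 4
  S272 vs S134: 5
The smallest is 1, between S162 and S289.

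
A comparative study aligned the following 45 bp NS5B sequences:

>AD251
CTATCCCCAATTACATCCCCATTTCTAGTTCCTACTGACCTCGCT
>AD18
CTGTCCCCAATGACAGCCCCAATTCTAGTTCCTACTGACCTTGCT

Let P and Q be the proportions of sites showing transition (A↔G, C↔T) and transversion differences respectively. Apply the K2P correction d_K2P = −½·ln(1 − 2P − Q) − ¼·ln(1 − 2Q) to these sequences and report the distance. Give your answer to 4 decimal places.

The sequences differ at positions 3 (A/G, transition), 12 (T/G, transversion), 16 (T/G, transversion), 22 (T/A, transversion), 42 (C/T, transition).
Of the 5 differences, 2 transitions and 3 transversions over 45 sites: P = 2/45 = 0.044444, Q = 3/45 = 0.066667.
d = −0.5·ln(0.844445) − 0.25·ln(0.866666) = −0.5·(-0.169076) − 0.25·(-0.143102) = 0.1203.

0.1203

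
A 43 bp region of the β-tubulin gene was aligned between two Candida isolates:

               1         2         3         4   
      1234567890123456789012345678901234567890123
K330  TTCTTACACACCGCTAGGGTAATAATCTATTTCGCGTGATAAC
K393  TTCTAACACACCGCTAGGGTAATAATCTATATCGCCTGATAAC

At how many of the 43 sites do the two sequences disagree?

3

Mismatches occur at site 5 (T/A), site 31 (T/A), site 36 (G/C).
That gives 3 mismatches out of 43 aligned sites, so the Hamming distance is 3.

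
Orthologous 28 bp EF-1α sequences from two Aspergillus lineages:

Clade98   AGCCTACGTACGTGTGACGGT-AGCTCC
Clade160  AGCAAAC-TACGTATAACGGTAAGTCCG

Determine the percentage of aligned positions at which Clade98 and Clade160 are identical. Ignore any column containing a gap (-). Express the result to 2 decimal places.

73.08%

Excluding the 2 gap columns leaves 26 comparable sites.
Mismatches occur at site 4 (C↔A), site 5 (T↔A), site 14 (G↔A), site 16 (G↔A), site 25 (C↔T), site 26 (T↔C), site 28 (C↔G).
19 of the 26 comparable sites match, so the percent identity is 19/26 × 100 = 73.08%.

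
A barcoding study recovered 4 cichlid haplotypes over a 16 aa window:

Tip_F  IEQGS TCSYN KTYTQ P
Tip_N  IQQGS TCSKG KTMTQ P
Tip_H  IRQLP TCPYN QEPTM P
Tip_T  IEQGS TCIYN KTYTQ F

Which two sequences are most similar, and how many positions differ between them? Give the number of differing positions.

2

Pairwise Hamming distances:
  Tip_F vs Tip_N: 4
  Tip_F vs Tip_H: 8
  Tip_F vs Tip_T: 2
  Tip_N vs Tip_H: 10
  Tip_N vs Tip_T: 6
  Tip_H vs Tip_T: 9
The smallest is 2, between Tip_F and Tip_T.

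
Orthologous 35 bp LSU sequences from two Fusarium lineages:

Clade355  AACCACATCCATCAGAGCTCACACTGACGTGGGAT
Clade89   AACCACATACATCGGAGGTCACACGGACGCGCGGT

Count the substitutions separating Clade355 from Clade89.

7

Mismatches occur at site 9 (C↔A), site 14 (A↔G), site 18 (C↔G), site 25 (T↔G), site 30 (T↔C), site 32 (G↔C), site 34 (A↔G).
That gives 7 mismatches out of 35 aligned sites, so the Hamming distance is 7.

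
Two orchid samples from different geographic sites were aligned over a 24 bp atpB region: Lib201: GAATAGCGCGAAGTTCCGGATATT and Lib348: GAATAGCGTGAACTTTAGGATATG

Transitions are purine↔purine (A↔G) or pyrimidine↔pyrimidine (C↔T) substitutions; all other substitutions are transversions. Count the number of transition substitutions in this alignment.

2

The sequences differ at positions 9 (C/T, transition), 13 (G/C, transversion), 16 (C/T, transition), 17 (C/A, transversion), 24 (T/G, transversion).
Of the 5 differences, 2 transitions and 3 transversions, so the answer is 2.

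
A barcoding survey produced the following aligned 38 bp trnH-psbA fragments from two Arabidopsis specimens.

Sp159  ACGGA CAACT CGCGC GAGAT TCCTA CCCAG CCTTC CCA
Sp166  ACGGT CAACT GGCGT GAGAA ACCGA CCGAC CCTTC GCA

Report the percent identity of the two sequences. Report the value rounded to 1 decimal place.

76.3%

Differing sites — 5:A/T; 11:C/G; 15:C/T; 20:T/A; 21:T/A; 24:T/G; 28:C/G; 30:G/C; 36:C/G.
29 of the 38 sites match, so the percent identity is 29/38 × 100 = 76.3%.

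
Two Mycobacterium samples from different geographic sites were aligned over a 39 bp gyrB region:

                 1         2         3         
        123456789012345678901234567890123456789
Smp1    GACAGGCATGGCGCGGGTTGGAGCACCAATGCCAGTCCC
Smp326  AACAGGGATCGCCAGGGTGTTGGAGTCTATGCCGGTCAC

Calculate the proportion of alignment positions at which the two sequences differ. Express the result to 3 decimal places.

Mismatches occur at site 1 (G→A), site 7 (C→G), site 10 (G→C), site 13 (G→C), site 14 (C→A), site 19 (T→G), site 20 (G→T), site 21 (G→T), site 22 (A→G), site 24 (C→A), site 25 (A→G), site 26 (C→T), site 28 (A→T), site 34 (A→G), site 38 (C→A).
There are 15 differences over 39 sites, so p = 15/39 = 0.385.

0.385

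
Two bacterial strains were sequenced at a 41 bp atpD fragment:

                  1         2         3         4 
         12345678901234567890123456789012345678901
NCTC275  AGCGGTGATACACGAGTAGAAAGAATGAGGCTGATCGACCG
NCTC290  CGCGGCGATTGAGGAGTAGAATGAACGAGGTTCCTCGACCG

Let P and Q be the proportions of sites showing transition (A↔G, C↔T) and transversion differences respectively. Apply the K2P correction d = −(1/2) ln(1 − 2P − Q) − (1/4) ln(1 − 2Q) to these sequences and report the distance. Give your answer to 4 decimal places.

0.2951

Differing sites — 1:A/C (Tv); 6:T/C (Ti); 10:A/T (Tv); 11:C/G (Tv); 13:C/G (Tv); 22:A/T (Tv); 26:T/C (Ti); 31:C/T (Ti); 33:G/C (Tv); 34:A/C (Tv).
Of the 10 differences, 3 transitions and 7 transversions over 41 sites: P = 3/41 = 0.073171, Q = 7/41 = 0.170732.
d = −0.5·ln(0.682926) − 0.25·ln(0.658536) = −0.5·(-0.381369) − 0.25·(-0.417736) = 0.2951.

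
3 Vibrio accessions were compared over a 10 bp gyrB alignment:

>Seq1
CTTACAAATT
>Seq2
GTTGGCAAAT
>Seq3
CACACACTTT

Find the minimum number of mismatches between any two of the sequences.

Pairwise Hamming distances:
  Seq1 vs Seq2: 5
  Seq1 vs Seq3: 4
  Seq2 vs Seq3: 9
The smallest is 4, between Seq1 and Seq3.

4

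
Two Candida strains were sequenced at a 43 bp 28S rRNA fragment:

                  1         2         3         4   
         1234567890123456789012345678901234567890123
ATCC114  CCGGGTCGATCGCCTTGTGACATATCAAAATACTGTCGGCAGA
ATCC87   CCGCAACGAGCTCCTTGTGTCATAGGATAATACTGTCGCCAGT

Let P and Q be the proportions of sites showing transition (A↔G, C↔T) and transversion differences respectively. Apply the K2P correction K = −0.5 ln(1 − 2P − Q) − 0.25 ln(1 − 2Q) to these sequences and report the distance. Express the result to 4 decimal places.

The sequences differ at positions 4 (G/C, transversion), 5 (G/A, transition), 6 (T/A, transversion), 10 (T/G, transversion), 12 (G/T, transversion), 20 (A/T, transversion), 25 (T/G, transversion), 26 (C/G, transversion), 28 (A/T, transversion), 39 (G/C, transversion), 43 (A/T, transversion).
Of the 11 differences, 1 transition and 10 transversions over 43 sites: P = 1/43 = 0.023256, Q = 10/43 = 0.232558.
d = −0.5·ln(0.720930) − 0.25·ln(0.534884) = −0.5·(-0.327213) − 0.25·(-0.625705) = 0.3200.

0.3200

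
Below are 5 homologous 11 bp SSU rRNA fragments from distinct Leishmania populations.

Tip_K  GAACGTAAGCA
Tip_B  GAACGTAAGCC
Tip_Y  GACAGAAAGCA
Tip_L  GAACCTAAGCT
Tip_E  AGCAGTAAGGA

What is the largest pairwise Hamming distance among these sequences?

7

Pairwise Hamming distances:
  Tip_K vs Tip_B: 1
  Tip_K vs Tip_Y: 3
  Tip_K vs Tip_L: 2
  Tip_K vs Tip_E: 5
  Tip_B vs Tip_Y: 4
  Tip_B vs Tip_L: 2
  Tip_B vs Tip_E: 6
  Tip_Y vs Tip_L: 5
  Tip_Y vs Tip_E: 4
  Tip_L vs Tip_E: 7
The largest is 7, between Tip_L and Tip_E.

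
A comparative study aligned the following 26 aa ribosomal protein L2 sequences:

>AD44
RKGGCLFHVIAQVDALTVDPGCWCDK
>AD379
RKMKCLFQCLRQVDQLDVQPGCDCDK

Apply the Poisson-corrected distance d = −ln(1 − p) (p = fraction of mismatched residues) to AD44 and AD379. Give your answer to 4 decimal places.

The sequences differ at positions 3 (G/M), 4 (G/K), 8 (H/Q), 9 (V/C), 10 (I/L), 11 (A/R), 15 (A/Q), 17 (T/D), 19 (D/Q), 23 (W/D).
p = 10/26 = 0.384615.
d = −ln(1 − 0.384615) = −ln(0.615385) = 0.4855.

0.4855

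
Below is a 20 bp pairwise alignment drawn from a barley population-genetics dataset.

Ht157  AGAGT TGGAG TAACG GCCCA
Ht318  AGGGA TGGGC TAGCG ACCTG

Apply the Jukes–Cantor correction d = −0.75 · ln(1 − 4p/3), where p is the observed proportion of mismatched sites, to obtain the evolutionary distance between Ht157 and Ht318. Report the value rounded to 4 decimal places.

Mismatches occur at site 3 (A↔G), site 5 (T↔A), site 9 (A↔G), site 10 (G↔C), site 13 (A↔G), site 16 (G↔A), site 19 (C↔T), site 20 (A↔G).
p = 8/20 = 0.400000.
d = −0.75 · ln(1 − (4/3)·0.400000) = −0.75 · ln(0.466667) = −0.75 · (-0.762139) = 0.5716.

0.5716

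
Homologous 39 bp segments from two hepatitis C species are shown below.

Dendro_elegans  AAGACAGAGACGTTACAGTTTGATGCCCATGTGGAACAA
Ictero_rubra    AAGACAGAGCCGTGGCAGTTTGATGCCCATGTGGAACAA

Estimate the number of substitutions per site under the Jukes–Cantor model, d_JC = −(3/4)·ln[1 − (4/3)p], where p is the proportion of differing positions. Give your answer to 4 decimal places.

0.0812

The sequences differ at positions 10 (A/C), 14 (T/G), 15 (A/G).
p = 3/39 = 0.076923.
d = −0.75 · ln(1 − (4/3)·0.076923) = −0.75 · ln(0.897436) = −0.75 · (-0.108213) = 0.0812.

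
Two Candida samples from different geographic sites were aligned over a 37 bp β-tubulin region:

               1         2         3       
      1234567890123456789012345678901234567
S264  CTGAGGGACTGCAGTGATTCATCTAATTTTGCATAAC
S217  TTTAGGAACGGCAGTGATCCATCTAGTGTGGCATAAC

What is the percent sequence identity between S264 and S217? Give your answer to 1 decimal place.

78.4%

The sequences differ at positions 1 (C/T), 3 (G/T), 7 (G/A), 10 (T/G), 19 (T/C), 26 (A/G), 28 (T/G), 30 (T/G).
29 of the 37 sites match, so the percent identity is 29/37 × 100 = 78.4%.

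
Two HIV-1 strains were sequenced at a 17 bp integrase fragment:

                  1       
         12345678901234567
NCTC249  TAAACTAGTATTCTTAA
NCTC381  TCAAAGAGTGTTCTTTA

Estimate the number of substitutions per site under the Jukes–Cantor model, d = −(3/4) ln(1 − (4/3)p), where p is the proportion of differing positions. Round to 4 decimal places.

Mismatches occur at site 2 (A→C), site 5 (C→A), site 6 (T→G), site 10 (A→G), site 16 (A→T).
p = 5/17 = 0.294118.
d = −0.75 · ln(1 − (4/3)·0.294118) = −0.75 · ln(0.607843) = −0.75 · (-0.497839) = 0.3734.

0.3734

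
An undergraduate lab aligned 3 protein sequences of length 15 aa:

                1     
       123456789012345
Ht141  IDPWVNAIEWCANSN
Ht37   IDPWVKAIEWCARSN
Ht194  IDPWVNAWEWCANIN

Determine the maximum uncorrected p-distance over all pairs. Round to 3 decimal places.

0.267

Pairwise Hamming distances:
  Ht141 vs Ht37: 2
  Ht141 vs Ht194: 2
  Ht37 vs Ht194: 4
The largest is 4 mismatches, between Ht37 and Ht194; p = 4/15 = 0.267.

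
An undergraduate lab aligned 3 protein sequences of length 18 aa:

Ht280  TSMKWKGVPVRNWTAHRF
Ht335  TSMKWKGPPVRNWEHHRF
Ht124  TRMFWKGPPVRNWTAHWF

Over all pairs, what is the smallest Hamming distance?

3

Pairwise Hamming distances:
  Ht280 vs Ht335: 3
  Ht280 vs Ht124: 4
  Ht335 vs Ht124: 5
The smallest is 3, between Ht280 and Ht335.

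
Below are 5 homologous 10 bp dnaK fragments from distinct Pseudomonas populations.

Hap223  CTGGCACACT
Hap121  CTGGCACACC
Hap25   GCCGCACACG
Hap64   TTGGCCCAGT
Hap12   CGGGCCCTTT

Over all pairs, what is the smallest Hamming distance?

Pairwise Hamming distances:
  Hap223 vs Hap121: 1
  Hap223 vs Hap25: 4
  Hap223 vs Hap64: 3
  Hap223 vs Hap12: 4
  Hap121 vs Hap25: 4
  Hap121 vs Hap64: 4
  Hap121 vs Hap12: 5
  Hap25 vs Hap64: 6
  Hap25 vs Hap12: 7
  Hap64 vs Hap12: 4
The smallest is 1, between Hap223 and Hap121.

1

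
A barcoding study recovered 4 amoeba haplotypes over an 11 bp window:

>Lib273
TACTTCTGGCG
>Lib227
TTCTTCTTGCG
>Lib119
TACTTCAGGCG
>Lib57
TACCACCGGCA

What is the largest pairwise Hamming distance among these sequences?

Pairwise Hamming distances:
  Lib273 vs Lib227: 2
  Lib273 vs Lib119: 1
  Lib273 vs Lib57: 4
  Lib227 vs Lib119: 3
  Lib227 vs Lib57: 6
  Lib119 vs Lib57: 4
The largest is 6, between Lib227 and Lib57.

6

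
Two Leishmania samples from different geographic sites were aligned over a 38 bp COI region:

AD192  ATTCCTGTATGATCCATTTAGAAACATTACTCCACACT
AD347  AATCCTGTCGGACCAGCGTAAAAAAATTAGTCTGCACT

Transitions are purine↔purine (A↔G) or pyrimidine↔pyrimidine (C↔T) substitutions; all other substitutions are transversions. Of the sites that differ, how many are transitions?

6

Differing sites — 2:T/A (Tv); 9:A/C (Tv); 10:T/G (Tv); 13:T/C (Ti); 15:C/A (Tv); 16:A/G (Ti); 17:T/C (Ti); 18:T/G (Tv); 21:G/A (Ti); 25:C/A (Tv); 30:C/G (Tv); 33:C/T (Ti); 34:A/G (Ti).
Of the 13 differences, 6 transitions and 7 transversions, so the answer is 6.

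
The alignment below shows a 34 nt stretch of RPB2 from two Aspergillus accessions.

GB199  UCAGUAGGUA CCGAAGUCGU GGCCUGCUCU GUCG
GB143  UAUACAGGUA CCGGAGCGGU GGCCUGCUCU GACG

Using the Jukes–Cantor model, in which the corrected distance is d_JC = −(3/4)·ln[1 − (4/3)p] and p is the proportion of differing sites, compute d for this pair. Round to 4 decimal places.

Differing sites — 2:C/A; 3:A/U; 4:G/A; 5:U/C; 14:A/G; 17:U/C; 18:C/G; 32:U/A.
p = 8/34 = 0.235294.
d = −0.75 · ln(1 − (4/3)·0.235294) = −0.75 · ln(0.686275) = −0.75 · (-0.376477) = 0.2824.

0.2824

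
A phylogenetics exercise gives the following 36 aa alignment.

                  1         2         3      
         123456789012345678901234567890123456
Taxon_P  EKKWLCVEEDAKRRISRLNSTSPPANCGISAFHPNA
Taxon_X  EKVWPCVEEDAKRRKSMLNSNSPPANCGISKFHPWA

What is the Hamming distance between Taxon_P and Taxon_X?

Differing sites — 3:K/V; 5:L/P; 15:I/K; 17:R/M; 21:T/N; 31:A/K; 35:N/W.
That gives 7 mismatches out of 36 aligned sites, so the Hamming distance is 7.

7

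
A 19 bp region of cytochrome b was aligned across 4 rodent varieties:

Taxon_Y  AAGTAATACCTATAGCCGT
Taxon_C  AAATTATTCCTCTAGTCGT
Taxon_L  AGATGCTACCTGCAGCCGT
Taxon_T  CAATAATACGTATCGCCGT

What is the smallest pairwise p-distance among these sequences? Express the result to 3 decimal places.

0.211

Pairwise Hamming distances:
  Taxon_Y vs Taxon_C: 5
  Taxon_Y vs Taxon_L: 6
  Taxon_Y vs Taxon_T: 4
  Taxon_C vs Taxon_L: 7
  Taxon_C vs Taxon_T: 7
  Taxon_L vs Taxon_T: 8
The smallest is 4 mismatches, between Taxon_Y and Taxon_T; p = 4/19 = 0.211.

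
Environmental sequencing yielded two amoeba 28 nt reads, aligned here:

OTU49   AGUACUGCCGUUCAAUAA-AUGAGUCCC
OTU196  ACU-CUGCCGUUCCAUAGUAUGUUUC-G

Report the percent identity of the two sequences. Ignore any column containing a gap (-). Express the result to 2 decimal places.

Excluding the 3 gap columns leaves 25 comparable sites.
Mismatches occur at site 2 (G↔C), site 14 (A↔C), site 18 (A↔G), site 23 (A↔U), site 24 (G↔U), site 28 (C↔G).
19 of the 25 comparable sites match, so the percent identity is 19/25 × 100 = 76.00%.

76.00%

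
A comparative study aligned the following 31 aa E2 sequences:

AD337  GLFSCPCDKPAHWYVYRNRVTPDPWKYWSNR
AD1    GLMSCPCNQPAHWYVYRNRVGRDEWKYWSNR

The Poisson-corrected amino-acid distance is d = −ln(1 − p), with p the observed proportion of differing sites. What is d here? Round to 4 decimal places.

0.2151

Differing sites — 3:F/M; 8:D/N; 9:K/Q; 21:T/G; 22:P/R; 24:P/E.
p = 6/31 = 0.193548.
d = −ln(1 − 0.193548) = −ln(0.806452) = 0.2151.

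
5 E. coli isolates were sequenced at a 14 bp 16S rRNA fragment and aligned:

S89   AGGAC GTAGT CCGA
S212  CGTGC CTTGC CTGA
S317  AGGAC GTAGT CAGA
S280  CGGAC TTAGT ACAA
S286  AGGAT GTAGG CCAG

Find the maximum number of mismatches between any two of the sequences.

10

Pairwise Hamming distances:
  S89 vs S212: 7
  S89 vs S317: 1
  S89 vs S280: 4
  S89 vs S286: 4
  S212 vs S317: 7
  S212 vs S280: 8
  S212 vs S286: 10
  S317 vs S280: 5
  S317 vs S286: 5
  S280 vs S286: 6
The largest is 10, between S212 and S286.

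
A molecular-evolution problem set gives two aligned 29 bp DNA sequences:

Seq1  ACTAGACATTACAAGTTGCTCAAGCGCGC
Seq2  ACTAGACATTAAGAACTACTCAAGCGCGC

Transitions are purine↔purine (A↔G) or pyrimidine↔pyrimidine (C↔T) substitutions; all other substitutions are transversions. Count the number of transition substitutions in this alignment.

The sequences differ at positions 12 (C/A, transversion), 13 (A/G, transition), 15 (G/A, transition), 16 (T/C, transition), 18 (G/A, transition).
Of the 5 differences, 4 transitions and 1 transversion, so the answer is 4.

4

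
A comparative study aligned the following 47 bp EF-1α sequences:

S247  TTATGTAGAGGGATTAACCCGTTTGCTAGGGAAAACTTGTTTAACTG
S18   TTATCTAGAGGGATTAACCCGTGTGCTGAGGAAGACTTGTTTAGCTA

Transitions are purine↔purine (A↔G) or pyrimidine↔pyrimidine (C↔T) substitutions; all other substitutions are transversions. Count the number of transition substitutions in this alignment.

Mismatches occur at site 5 (G↔C, transversion), site 23 (T↔G, transversion), site 28 (A↔G, transition), site 29 (G↔A, transition), site 34 (A↔G, transition), site 44 (A↔G, transition), site 47 (G↔A, transition).
Of the 7 differences, 5 transitions and 2 transversions, so the answer is 5.

5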